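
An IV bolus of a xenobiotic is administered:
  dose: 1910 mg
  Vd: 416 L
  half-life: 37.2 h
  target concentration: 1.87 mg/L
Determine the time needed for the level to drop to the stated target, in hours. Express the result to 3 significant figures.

C₀ = Dose / Vd = 1910 / 416 = 4.591 mg/L
k = ln2 / t½ = 0.693147 / 37.2 = 0.01863 h⁻¹
t = ln(C₀ / C) / k = ln(4.591 / 1.87) / 0.01863
  = ln(2.455) / 0.01863 = 0.8981 / 0.01863 = 48.21 h

48.2 h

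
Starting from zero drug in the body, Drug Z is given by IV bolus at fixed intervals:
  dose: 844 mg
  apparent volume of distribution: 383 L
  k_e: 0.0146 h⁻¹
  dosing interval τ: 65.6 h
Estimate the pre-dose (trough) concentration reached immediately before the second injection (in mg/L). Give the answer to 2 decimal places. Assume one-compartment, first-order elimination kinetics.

C₀ per dose = Dose / Vd = 844 / 383 = 2.204 mg/L
Fraction remaining after one interval: r = e^(−kτ) = e^(−0.01460 × 65.6) = 0.3838
Before dose 2, 1 dose has been given (aged 1τ).
C_trough = C₀ × r = 2.204 × 0.3838 = 0.8459 mg/L

0.85 mg/L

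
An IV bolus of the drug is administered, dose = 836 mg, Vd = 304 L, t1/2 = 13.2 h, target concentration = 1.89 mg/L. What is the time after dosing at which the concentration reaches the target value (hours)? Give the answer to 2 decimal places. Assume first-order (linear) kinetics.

C₀ = Dose / Vd = 836.0 / 304 = 2.750 mg/L
k = ln2 / t½ = 0.693147 / 13.2 = 0.05251 h⁻¹
t = ln(C₀ / C) / k = ln(2.750 / 1.89) / 0.05251
  = ln(1.455) / 0.05251 = 0.3750 / 0.05251 = 7.141 h

7.14 h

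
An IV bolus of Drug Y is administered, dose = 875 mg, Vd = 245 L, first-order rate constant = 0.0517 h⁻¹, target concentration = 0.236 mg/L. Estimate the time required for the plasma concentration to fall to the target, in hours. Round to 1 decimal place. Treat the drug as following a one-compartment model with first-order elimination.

C₀ = Dose / Vd = 875.0 / 245 = 3.571 mg/L
t = ln(C₀ / C) / k = ln(3.571 / 0.236) / 0.05170
  = ln(15.13) / 0.05170 = 2.717 / 0.05170 = 52.55 h

52.6 h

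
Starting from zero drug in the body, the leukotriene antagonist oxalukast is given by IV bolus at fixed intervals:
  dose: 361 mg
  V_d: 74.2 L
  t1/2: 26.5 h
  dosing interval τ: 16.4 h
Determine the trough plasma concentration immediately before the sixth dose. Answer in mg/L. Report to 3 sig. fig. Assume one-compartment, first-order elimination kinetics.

8.02 mg/L

C₀ per dose = Dose / Vd = 361 / 74.2 = 4.865 mg/L
k = ln2 / t½ = 0.693147 / 26.5 = 0.02616 h⁻¹
Fraction remaining after one interval: r = e^(−kτ) = e^(−0.02616 × 16.4) = 0.6511
Before dose 6, 5 doses have been given (aged 1τ, 2τ, 3τ, 4τ, 5τ).
C_trough = C₀ × (r + r² + … + r^5) = C₀ × r(1−r^5)/(1−r)
        = 4.865 × 0.6511 × (1 − 0.1170) / (1 − 0.6511) = 8.017 mg/L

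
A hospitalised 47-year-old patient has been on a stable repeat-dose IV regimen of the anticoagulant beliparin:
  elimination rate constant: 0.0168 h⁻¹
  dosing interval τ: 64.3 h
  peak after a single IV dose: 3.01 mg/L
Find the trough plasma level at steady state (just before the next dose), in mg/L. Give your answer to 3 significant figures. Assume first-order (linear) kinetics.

1.55 mg/L

e^(−kτ) = e^(−0.01680 × 64.3) = 0.3395
Accumulation ratio R = 1 / (1 − e^(−kτ)) = 1 / (1 − 0.3395) = 1.514
Steady-state trough = C₀ × R × e^(−kτ) = 3.01 × 1.514 × 0.3395 = 1.547 mg/L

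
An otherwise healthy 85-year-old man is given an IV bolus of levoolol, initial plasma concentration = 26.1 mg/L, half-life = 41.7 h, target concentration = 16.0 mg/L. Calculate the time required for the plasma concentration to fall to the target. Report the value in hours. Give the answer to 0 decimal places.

k = ln2 / t½ = 0.693147 / 41.7 = 0.01662 h⁻¹
t = ln(C₀ / C) / k = ln(26.10 / 16.0) / 0.01662
  = ln(1.631) / 0.01662 = 0.4892 / 0.01662 = 29.43 h

29 h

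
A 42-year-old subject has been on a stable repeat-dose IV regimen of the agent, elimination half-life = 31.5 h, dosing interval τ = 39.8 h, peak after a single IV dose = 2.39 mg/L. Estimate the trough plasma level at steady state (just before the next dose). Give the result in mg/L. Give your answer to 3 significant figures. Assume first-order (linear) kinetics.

k = ln2 / t½ = 0.693147 / 31.5 = 0.02200 h⁻¹
e^(−kτ) = e^(−0.02200 × 39.8) = 0.4166
Accumulation ratio R = 1 / (1 − e^(−kτ)) = 1 / (1 − 0.4166) = 1.714
Steady-state trough = C₀ × R × e^(−kτ) = 2.39 × 1.714 × 0.4166 = 1.707 mg/L

1.71 mg/L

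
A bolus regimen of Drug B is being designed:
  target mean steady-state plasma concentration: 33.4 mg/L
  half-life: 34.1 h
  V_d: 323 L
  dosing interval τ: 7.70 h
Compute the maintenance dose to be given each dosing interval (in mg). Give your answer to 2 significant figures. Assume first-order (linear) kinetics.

1700 mg

k = ln2 / t½ = 0.693147 / 34.1 = 0.02033 h⁻¹
CL = k × Vd = 0.02033 × 323 = 6.567 L/h
At steady state, Dose/τ = Css × CL.
Dose = Css × CL × τ = 33.4 × 6.567 × 7.70 = 1689 mg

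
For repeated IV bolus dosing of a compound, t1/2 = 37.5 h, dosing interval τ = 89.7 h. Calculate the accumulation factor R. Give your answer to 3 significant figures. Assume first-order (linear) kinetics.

1.24

k = ln2 / t½ = 0.693147 / 37.5 = 0.01848 h⁻¹
e^(−kτ) = e^(−0.01848 × 89.7) = 0.1906
Accumulation ratio R = 1 / (1 − e^(−kτ)) = 1 / (1 − 0.1906) = 1.235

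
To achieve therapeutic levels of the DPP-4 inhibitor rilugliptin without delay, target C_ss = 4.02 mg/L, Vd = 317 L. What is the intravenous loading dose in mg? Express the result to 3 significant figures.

1270 mg

LD = Css × Vd = 4.02 × 317 = 1274 mg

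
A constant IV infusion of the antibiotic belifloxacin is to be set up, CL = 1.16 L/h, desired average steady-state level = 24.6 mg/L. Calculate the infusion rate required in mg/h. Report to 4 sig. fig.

At steady state, infusion rate R₀ = Css × CL = 24.6 × 1.160 = 28.54 mg/h

28.54 mg/h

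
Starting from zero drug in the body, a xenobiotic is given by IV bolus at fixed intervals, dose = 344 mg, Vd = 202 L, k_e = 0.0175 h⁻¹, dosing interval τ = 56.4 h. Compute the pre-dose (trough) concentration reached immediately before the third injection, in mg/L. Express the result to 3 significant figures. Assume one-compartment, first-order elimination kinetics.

0.871 mg/L

C₀ per dose = Dose / Vd = 344 / 202 = 1.703 mg/L
Fraction remaining after one interval: r = e^(−kτ) = e^(−0.01750 × 56.4) = 0.3727
Before dose 3, 2 doses have been given (aged 1τ, 2τ).
C_trough = C₀ × (r + r²) = 1.703 × (0.3727 + 0.1389) = 0.8713 mg/L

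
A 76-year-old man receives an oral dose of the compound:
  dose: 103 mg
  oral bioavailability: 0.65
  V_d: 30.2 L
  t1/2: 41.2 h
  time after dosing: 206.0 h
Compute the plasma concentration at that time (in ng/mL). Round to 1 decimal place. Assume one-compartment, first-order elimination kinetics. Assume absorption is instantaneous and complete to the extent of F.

69.3 ng/mL

Amount reaching circulation = F × Dose = 0.65 × 103.0 = 66.95 mg
C₀ = F·Dose / Vd = 66.95 / 30.2 = 2.217 mg/L
k = ln2 / t½ = 0.693147 / 41.2 = 0.01682 h⁻¹
t / t½ = 206.0 / 41.2 = 5 half-lives
C = C₀ × (1/2)^5 = 2.217 × 0.03125 = 0.06928 mg/L
Convert: 0.06928 mg/L × 1000 = 69.28 ng/mL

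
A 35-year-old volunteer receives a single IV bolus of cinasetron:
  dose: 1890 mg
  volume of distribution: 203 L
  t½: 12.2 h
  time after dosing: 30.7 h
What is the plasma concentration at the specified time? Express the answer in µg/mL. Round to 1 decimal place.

C₀ = Dose / Vd = 1890 / 203 = 9.310 mg/L
k = ln2 / t½ = 0.693147 / 12.2 = 0.05682 h⁻¹
C = C₀ · e^(−k·t) = 9.310 × e^(−0.05682 × 30.7)
  = 9.310 × 0.1748 = 1.627 mg/L
(1.627 mg/L = 1.627 µg/mL)

1.6 µg/mL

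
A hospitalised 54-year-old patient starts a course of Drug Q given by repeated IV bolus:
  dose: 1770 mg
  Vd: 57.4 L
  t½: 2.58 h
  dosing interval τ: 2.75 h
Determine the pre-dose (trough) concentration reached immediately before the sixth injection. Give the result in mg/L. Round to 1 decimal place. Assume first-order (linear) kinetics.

C₀ per dose = Dose / Vd = 1770 / 57.4 = 30.84 mg/L
k = ln2 / t½ = 0.693147 / 2.58 = 0.2687 h⁻¹
Fraction remaining after one interval: r = e^(−kτ) = e^(−0.2687 × 2.75) = 0.4776
Before dose 6, 5 doses have been given (aged 1τ, 2τ, 3τ, 4τ, 5τ).
C_trough = C₀ × (r + r² + … + r^5) = C₀ × r(1−r^5)/(1−r)
        = 30.84 × 0.4776 × (1 − 0.02485) / (1 − 0.4776) = 27.49 mg/L

27.5 mg/L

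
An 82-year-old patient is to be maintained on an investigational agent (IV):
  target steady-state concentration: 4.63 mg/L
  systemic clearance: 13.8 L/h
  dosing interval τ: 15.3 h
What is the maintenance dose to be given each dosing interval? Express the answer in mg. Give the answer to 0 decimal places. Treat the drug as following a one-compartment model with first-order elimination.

At steady state, Dose/τ = Css × CL.
Dose = Css × CL × τ = 4.63 × 13.80 × 15.3 = 977.6 mg

978 mg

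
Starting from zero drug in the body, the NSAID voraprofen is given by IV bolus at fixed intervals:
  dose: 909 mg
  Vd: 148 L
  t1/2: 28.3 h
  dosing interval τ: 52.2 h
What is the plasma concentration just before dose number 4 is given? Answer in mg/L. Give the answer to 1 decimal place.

2.3 mg/L

C₀ per dose = Dose / Vd = 909 / 148 = 6.142 mg/L
k = ln2 / t½ = 0.693147 / 28.3 = 0.02449 h⁻¹
Fraction remaining after one interval: r = e^(−kτ) = e^(−0.02449 × 52.2) = 0.2785
Before dose 4, 3 doses have been given (aged 1τ, 2τ, 3τ).
C_trough = C₀ × (r + r² + … + r^3) = C₀ × r(1−r^3)/(1−r)
        = 6.142 × 0.2785 × (1 − 0.02160) / (1 − 0.2785) = 2.320 mg/L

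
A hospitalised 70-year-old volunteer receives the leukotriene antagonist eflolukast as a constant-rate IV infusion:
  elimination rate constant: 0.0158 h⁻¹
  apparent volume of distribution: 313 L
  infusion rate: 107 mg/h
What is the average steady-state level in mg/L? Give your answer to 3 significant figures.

CL = k × Vd = 0.01580 × 313 = 4.945 L/h
At steady state Css = R₀ / CL = 107 / 4.945 = 21.64 mg/L

21.6 mg/L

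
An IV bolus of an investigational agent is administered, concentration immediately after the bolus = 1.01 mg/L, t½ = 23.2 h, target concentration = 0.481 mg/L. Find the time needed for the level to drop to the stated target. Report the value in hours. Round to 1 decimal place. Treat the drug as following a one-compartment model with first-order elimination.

24.8 h

k = ln2 / t½ = 0.693147 / 23.2 = 0.02988 h⁻¹
t = ln(C₀ / C) / k = ln(1.010 / 0.481) / 0.02988
  = ln(2.100) / 0.02988 = 0.7419 / 0.02988 = 24.83 h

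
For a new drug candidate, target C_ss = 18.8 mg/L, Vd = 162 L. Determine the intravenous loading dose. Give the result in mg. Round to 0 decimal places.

3046 mg

LD = Css × Vd = 18.8 × 162 = 3046 mg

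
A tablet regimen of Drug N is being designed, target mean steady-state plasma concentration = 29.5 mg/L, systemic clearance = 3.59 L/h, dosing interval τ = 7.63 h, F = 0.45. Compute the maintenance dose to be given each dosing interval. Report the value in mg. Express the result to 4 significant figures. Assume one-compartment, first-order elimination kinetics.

1796 mg

At steady state, F × (Dose/τ) = Css × CL.
Dose = Css × CL × τ / F = 29.5 × 3.590 × 7.63 / 0.45 = 1796 mg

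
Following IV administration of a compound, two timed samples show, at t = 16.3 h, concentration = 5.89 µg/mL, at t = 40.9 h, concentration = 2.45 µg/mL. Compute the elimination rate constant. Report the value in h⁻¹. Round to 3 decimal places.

0.036 h⁻¹

k = ln(C₁/C₂) / (t₂ − t₁) = ln(5.89/2.45) / (40.9 − 16.3)
  = 0.8772 / 24.60 = 0.03566 h⁻¹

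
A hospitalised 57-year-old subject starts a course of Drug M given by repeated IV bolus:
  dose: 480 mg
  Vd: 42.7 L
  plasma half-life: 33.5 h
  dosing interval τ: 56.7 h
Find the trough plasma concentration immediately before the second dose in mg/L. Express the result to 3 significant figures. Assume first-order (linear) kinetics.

C₀ per dose = Dose / Vd = 480 / 42.7 = 11.24 mg/L
k = ln2 / t½ = 0.693147 / 33.5 = 0.02069 h⁻¹
Fraction remaining after one interval: r = e^(−kτ) = e^(−0.02069 × 56.7) = 0.3094
Before dose 2, 1 dose has been given (aged 1τ).
C_trough = C₀ × r = 11.24 × 0.3094 = 3.478 mg/L

3.48 mg/L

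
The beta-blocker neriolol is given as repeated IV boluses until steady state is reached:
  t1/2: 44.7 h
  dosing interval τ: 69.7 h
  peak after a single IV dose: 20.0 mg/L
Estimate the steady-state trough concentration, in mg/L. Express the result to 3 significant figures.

k = ln2 / t½ = 0.693147 / 44.7 = 0.01551 h⁻¹
e^(−kτ) = e^(−0.01551 × 69.7) = 0.3392
Accumulation ratio R = 1 / (1 − e^(−kτ)) = 1 / (1 − 0.3392) = 1.513
Steady-state trough = C₀ × R × e^(−kτ) = 20.0 × 1.513 × 0.3392 = 10.26 mg/L

10.3 mg/L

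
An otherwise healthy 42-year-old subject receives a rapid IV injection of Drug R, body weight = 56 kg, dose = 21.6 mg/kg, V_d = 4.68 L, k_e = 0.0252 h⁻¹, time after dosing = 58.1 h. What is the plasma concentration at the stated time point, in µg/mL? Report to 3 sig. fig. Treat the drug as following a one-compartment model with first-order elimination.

59.8 µg/mL

Total dose = 21.6 × 56 = 1210 mg
C₀ = Dose / Vd = 1210 / 4.68 = 258.5 mg/L
C = C₀ · e^(−k·t) = 258.5 × e^(−0.02520 × 58.1)
  = 258.5 × 0.2313 = 59.79 mg/L
(59.79 mg/L = 59.79 µg/mL)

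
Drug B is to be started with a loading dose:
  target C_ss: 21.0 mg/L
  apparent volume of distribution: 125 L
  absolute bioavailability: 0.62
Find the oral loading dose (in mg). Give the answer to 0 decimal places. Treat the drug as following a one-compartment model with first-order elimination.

4234 mg

LD = Css × Vd / F = 21.0 × 125 / 0.62 = 4234 mg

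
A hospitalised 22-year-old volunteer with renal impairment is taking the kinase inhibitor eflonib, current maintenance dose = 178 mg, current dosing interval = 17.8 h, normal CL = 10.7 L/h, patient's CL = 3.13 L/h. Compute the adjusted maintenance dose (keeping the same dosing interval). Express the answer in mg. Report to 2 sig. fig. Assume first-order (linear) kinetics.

To keep the same average steady-state level, dosing rate must scale with clearance.
CL ratio = 3.13 / 10.7 = 0.2925
New dose (same interval) = 178 × 0.2925 = 52.07 mg

52 mg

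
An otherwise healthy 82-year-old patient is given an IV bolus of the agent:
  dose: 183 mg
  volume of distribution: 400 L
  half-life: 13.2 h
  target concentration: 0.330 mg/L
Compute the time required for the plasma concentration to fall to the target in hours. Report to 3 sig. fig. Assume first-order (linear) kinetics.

6.22 h

C₀ = Dose / Vd = 183.0 / 400 = 0.4575 mg/L
k = ln2 / t½ = 0.693147 / 13.2 = 0.05251 h⁻¹
t = ln(C₀ / C) / k = ln(0.4575 / 0.330) / 0.05251
  = ln(1.386) / 0.05251 = 0.3264 / 0.05251 = 6.216 h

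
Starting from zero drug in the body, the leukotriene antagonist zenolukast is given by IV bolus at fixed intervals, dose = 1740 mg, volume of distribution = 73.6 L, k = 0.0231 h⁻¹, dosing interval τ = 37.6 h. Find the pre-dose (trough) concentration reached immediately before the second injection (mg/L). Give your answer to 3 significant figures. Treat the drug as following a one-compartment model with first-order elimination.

C₀ per dose = Dose / Vd = 1740 / 73.6 = 23.64 mg/L
Fraction remaining after one interval: r = e^(−kτ) = e^(−0.02310 × 37.6) = 0.4196
Before dose 2, 1 dose has been given (aged 1τ).
C_trough = C₀ × r = 23.64 × 0.4196 = 9.919 mg/L

9.92 mg/L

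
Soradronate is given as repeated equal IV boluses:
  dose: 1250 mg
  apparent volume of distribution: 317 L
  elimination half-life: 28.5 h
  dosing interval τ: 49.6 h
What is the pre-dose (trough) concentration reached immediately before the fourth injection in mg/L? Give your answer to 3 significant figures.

1.64 mg/L

C₀ per dose = Dose / Vd = 1250 / 317 = 3.943 mg/L
k = ln2 / t½ = 0.693147 / 28.5 = 0.02432 h⁻¹
Fraction remaining after one interval: r = e^(−kτ) = e^(−0.02432 × 49.6) = 0.2993
Before dose 4, 3 doses have been given (aged 1τ, 2τ, 3τ).
C_trough = C₀ × (r + r² + … + r^3) = C₀ × r(1−r^3)/(1−r)
        = 3.943 × 0.2993 × (1 − 0.02681) / (1 − 0.2993) = 1.639 mg/L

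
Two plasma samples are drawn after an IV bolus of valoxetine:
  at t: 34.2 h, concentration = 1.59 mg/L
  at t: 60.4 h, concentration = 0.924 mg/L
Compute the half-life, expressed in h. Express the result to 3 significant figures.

k = ln(C₁/C₂) / (t₂ − t₁) = ln(1.59/0.924) / (60.4 − 34.2)
  = 0.5428 / 26.20 = 0.02072 h⁻¹
t½ = ln2 / k = 0.693147 / 0.02072 = 33.45 h

33.5 h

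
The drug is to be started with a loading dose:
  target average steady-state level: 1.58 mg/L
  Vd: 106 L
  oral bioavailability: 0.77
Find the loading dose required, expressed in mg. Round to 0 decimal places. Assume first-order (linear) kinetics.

LD = Css × Vd / F = 1.58 × 106 / 0.77 = 217.5 mg

218 mg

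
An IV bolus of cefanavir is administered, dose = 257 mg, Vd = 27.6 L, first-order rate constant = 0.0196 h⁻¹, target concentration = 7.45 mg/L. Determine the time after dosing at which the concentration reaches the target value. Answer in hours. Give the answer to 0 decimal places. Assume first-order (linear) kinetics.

C₀ = Dose / Vd = 257.0 / 27.6 = 9.312 mg/L
t = ln(C₀ / C) / k = ln(9.312 / 7.45) / 0.01960
  = ln(1.250) / 0.01960 = 0.2231 / 0.01960 = 11.38 h

11 h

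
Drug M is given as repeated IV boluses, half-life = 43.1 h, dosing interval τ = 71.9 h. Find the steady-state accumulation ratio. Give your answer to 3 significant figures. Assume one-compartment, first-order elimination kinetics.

1.46

k = ln2 / t½ = 0.693147 / 43.1 = 0.01608 h⁻¹
e^(−kτ) = e^(−0.01608 × 71.9) = 0.3147
Accumulation ratio R = 1 / (1 − e^(−kτ)) = 1 / (1 − 0.3147) = 1.459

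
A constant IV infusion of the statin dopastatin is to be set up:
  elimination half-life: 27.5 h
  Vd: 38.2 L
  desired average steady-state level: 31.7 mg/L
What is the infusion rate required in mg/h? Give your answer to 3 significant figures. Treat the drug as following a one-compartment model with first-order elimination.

k = ln2 / t½ = 0.693147 / 27.5 = 0.02521 h⁻¹
CL = k × Vd = 0.02521 × 38.2 = 0.9630 L/h
At steady state, infusion rate R₀ = Css × CL = 31.7 × 0.9630 = 30.53 mg/h

30.5 mg/h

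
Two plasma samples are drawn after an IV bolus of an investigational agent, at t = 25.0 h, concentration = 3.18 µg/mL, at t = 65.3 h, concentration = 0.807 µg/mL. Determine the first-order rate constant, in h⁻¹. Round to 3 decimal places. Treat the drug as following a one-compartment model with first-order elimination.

k = ln(C₁/C₂) / (t₂ − t₁) = ln(3.18/0.807) / (65.3 − 25.0)
  = 1.371 / 40.30 = 0.03402 h⁻¹

0.034 h⁻¹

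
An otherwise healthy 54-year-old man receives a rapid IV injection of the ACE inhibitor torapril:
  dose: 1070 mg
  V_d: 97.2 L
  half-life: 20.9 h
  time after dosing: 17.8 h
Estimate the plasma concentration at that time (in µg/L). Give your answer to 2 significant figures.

6100 µg/L

C₀ = Dose / Vd = 1070 / 97.2 = 11.01 mg/L
k = ln2 / t½ = 0.693147 / 20.9 = 0.03316 h⁻¹
C = C₀ · e^(−k·t) = 11.01 × e^(−0.03316 × 17.8)
  = 11.01 × 0.5542 = 6.102 mg/L
Convert: 6.102 mg/L × 1000 = 6102 µg/L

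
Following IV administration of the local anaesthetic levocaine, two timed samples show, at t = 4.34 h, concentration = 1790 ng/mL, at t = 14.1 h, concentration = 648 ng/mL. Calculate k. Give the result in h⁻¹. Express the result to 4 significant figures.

k = ln(C₁/C₂) / (t₂ − t₁) = ln(1790/648) / (14.1 − 4.34)
  = 1.016 / 9.760 = 0.1041 h⁻¹

0.1041 h⁻¹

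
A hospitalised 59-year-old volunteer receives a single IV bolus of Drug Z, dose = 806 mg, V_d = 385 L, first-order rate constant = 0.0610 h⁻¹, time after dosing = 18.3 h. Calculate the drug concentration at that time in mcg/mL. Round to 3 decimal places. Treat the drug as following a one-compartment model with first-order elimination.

C₀ = Dose / Vd = 806.0 / 385 = 2.094 mg/L
C = C₀ · e^(−k·t) = 2.094 × e^(−0.06100 × 18.3)
  = 2.094 × 0.3275 = 0.6858 mg/L
(0.6858 mg/L = 0.6858 mcg/mL)

0.686 mcg/mL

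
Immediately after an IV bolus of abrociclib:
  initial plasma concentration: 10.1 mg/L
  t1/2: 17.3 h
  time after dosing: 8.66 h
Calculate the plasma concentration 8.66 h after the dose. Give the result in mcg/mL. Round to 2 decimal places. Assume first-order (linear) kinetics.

7.14 mcg/mL

k = ln2 / t½ = 0.693147 / 17.3 = 0.04007 h⁻¹
C = C₀ · e^(−k·t) = 10.10 × e^(−0.04007 × 8.66)
  = 10.10 × 0.7068 = 7.139 mg/L
(7.139 mg/L = 7.139 mcg/mL)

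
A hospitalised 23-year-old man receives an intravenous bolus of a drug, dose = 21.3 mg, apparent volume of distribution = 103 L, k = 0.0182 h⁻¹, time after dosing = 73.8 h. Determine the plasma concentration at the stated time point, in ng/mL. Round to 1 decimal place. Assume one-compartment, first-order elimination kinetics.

54.0 ng/mL

C₀ = Dose / Vd = 21.30 / 103 = 0.2068 mg/L
C = C₀ · e^(−k·t) = 0.2068 × e^(−0.01820 × 73.8)
  = 0.2068 × 0.2610 = 0.05397 mg/L
Convert: 0.05397 mg/L × 1000 = 53.97 ng/mL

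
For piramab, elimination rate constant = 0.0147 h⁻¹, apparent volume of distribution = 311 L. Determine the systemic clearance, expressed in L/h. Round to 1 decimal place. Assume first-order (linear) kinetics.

4.6 L/h

CL = k × Vd = 0.0147 × 311 = 4.572 L/h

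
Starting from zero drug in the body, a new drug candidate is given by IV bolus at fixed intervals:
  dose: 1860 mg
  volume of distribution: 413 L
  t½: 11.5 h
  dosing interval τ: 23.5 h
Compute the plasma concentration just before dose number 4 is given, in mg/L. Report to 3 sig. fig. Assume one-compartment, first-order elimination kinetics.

C₀ per dose = Dose / Vd = 1860 / 413 = 4.504 mg/L
k = ln2 / t½ = 0.693147 / 11.5 = 0.06027 h⁻¹
Fraction remaining after one interval: r = e^(−kτ) = e^(−0.06027 × 23.5) = 0.2426
Before dose 4, 3 doses have been given (aged 1τ, 2τ, 3τ).
C_trough = C₀ × (r + r² + … + r^3) = C₀ × r(1−r^3)/(1−r)
        = 4.504 × 0.2426 × (1 − 0.01428) / (1 − 0.2426) = 1.422 mg/L

1.42 mg/L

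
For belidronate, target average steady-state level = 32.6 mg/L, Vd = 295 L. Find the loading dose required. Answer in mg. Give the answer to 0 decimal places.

LD = Css × Vd = 32.6 × 295 = 9617 mg

9617 mg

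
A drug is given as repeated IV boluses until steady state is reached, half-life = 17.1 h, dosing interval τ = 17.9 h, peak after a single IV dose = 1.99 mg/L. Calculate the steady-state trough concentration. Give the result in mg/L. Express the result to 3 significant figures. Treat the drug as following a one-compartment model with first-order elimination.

k = ln2 / t½ = 0.693147 / 17.1 = 0.04053 h⁻¹
e^(−kτ) = e^(−0.04053 × 17.9) = 0.4841
Accumulation ratio R = 1 / (1 − e^(−kτ)) = 1 / (1 − 0.4841) = 1.938
Steady-state trough = C₀ × R × e^(−kτ) = 1.99 × 1.938 × 0.4841 = 1.867 mg/L

1.87 mg/L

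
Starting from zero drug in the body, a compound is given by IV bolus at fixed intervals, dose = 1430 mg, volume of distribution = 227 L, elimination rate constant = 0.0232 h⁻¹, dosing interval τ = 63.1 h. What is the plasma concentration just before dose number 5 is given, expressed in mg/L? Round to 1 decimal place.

1.9 mg/L

C₀ per dose = Dose / Vd = 1430 / 227 = 6.300 mg/L
Fraction remaining after one interval: r = e^(−kτ) = e^(−0.02320 × 63.1) = 0.2313
Before dose 5, 4 doses have been given (aged 1τ, 2τ, 3τ, 4τ).
C_trough = C₀ × (r + r² + … + r^4) = C₀ × r(1−r^4)/(1−r)
        = 6.300 × 0.2313 × (1 − 0.002862) / (1 − 0.2313) = 1.890 mg/L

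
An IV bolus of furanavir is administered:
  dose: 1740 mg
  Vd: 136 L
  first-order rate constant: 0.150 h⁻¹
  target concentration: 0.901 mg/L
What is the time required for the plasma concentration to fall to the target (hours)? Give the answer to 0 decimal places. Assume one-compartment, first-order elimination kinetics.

C₀ = Dose / Vd = 1740 / 136 = 12.79 mg/L
t = ln(C₀ / C) / k = ln(12.79 / 0.901) / 0.1500
  = ln(14.20) / 0.1500 = 2.653 / 0.1500 = 17.69 h

18 h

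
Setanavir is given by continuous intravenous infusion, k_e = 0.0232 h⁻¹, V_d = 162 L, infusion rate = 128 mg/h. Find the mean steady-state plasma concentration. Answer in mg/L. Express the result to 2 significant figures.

34 mg/L

CL = k × Vd = 0.02320 × 162 = 3.758 L/h
At steady state Css = R₀ / CL = 128 / 3.758 = 34.06 mg/L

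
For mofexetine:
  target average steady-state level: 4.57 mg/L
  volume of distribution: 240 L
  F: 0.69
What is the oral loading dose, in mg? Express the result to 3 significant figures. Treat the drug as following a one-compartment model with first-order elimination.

LD = Css × Vd / F = 4.57 × 240 / 0.69 = 1590 mg

1590 mg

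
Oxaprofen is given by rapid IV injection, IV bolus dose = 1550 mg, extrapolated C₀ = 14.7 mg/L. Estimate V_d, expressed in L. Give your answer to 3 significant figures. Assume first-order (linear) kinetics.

105 L

Vd = Dose / C₀ = 1550 / 14.7 = 105.4 L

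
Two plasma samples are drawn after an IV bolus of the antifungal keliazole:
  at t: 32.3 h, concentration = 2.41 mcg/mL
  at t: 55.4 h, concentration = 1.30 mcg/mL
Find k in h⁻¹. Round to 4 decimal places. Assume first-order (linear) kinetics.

k = ln(C₁/C₂) / (t₂ − t₁) = ln(2.41/1.30) / (55.4 − 32.3)
  = 0.6173 / 23.10 = 0.02672 h⁻¹

0.0267 h⁻¹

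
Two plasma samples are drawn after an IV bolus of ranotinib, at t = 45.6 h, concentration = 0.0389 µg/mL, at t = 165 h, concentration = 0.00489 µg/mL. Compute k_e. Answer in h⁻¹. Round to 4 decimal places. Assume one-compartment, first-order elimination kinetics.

k = ln(C₁/C₂) / (t₂ − t₁) = ln(0.0389/0.00489) / (165 − 45.6)
  = 2.074 / 119.4 = 0.01737 h⁻¹

0.0174 h⁻¹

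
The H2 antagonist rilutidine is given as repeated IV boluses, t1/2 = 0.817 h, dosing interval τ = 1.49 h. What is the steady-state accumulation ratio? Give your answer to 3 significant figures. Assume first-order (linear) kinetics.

1.39

k = ln2 / t½ = 0.693147 / 0.817 = 0.8484 h⁻¹
e^(−kτ) = e^(−0.8484 × 1.49) = 0.2825
Accumulation ratio R = 1 / (1 − e^(−kτ)) = 1 / (1 − 0.2825) = 1.394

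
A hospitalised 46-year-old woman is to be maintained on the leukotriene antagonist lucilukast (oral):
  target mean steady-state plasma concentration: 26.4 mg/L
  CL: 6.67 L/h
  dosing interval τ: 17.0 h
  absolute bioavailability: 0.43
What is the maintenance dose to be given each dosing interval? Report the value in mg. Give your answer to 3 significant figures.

At steady state, F × (Dose/τ) = Css × CL.
Dose = Css × CL × τ / F = 26.4 × 6.670 × 17.0 / 0.43 = 6962 mg

6960 mg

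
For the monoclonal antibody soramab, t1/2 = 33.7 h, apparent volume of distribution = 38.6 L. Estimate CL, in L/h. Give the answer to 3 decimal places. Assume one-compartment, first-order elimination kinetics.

k = ln2 / t½ = 0.693147 / 33.7 = 0.02057 h⁻¹
CL = k × Vd = 0.02057 × 38.6 = 0.7940 L/h

0.794 L/h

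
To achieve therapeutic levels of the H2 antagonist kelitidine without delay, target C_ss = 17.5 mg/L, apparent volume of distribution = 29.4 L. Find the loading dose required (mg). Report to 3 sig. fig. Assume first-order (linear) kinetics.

515 mg

LD = Css × Vd = 17.5 × 29.4 = 514.5 mg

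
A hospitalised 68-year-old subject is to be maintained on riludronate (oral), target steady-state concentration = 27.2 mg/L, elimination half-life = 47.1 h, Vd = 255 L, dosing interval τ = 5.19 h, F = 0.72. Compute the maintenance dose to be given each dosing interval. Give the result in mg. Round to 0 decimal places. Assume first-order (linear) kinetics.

736 mg

k = ln2 / t½ = 0.693147 / 47.1 = 0.01472 h⁻¹
CL = k × Vd = 0.01472 × 255 = 3.754 L/h
At steady state, F × (Dose/τ) = Css × CL.
Dose = Css × CL × τ / F = 27.2 × 3.754 × 5.19 / 0.72 = 736.0 mg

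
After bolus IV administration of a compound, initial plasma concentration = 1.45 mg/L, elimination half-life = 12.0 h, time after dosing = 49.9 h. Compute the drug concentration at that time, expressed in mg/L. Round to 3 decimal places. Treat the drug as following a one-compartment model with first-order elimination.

k = ln2 / t½ = 0.693147 / 12.0 = 0.05776 h⁻¹
C = C₀ · e^(−k·t) = 1.450 × e^(−0.05776 × 49.9)
  = 1.450 × 0.05601 = 0.08121 mg/L

0.081 mg/L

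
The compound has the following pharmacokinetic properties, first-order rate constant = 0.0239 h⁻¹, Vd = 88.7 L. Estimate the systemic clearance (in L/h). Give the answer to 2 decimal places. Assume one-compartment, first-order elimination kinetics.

CL = k × Vd = 0.0239 × 88.7 = 2.120 L/h

2.12 L/h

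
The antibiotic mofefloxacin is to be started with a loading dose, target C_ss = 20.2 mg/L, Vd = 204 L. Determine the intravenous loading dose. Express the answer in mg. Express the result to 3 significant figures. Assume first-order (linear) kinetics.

LD = Css × Vd = 20.2 × 204 = 4121 mg

4120 mg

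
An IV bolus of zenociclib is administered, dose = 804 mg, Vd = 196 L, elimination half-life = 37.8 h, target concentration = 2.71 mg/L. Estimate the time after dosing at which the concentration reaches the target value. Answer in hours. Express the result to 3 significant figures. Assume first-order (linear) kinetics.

C₀ = Dose / Vd = 804.0 / 196 = 4.102 mg/L
k = ln2 / t½ = 0.693147 / 37.8 = 0.01834 h⁻¹
t = ln(C₀ / C) / k = ln(4.102 / 2.71) / 0.01834
  = ln(1.514) / 0.01834 = 0.4148 / 0.01834 = 22.62 h

22.6 h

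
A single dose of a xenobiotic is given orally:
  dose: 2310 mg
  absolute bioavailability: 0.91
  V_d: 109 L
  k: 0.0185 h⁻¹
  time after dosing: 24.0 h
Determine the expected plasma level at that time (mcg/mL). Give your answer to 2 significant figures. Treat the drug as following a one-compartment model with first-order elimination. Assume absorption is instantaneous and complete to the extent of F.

12 mcg/mL

Amount reaching circulation = F × Dose = 0.91 × 2310 = 2102 mg
C₀ = F·Dose / Vd = 2102 / 109 = 19.28 mg/L
C = C₀ · e^(−k·t) = 19.28 × e^(−0.01850 × 24.0)
  = 19.28 × 0.6415 = 12.37 mg/L
(12.37 mg/L = 12.37 mcg/mL)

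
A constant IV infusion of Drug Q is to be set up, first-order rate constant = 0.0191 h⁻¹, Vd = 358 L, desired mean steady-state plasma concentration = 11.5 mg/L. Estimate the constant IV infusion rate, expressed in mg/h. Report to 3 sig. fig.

CL = k × Vd = 0.01910 × 358 = 6.838 L/h
At steady state, infusion rate R₀ = Css × CL = 11.5 × 6.838 = 78.64 mg/h

78.6 mg/h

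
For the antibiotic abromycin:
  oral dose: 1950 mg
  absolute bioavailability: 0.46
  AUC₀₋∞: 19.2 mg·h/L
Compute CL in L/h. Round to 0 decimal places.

CL = F·Dose / AUC = 0.46 × 1950 / 19.2 = 46.72 L/h

47 L/h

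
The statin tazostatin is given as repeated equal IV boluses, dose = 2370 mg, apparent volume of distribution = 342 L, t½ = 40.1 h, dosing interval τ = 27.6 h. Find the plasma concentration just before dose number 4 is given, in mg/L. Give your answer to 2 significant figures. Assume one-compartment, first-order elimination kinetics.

C₀ per dose = Dose / Vd = 2370 / 342 = 6.930 mg/L
k = ln2 / t½ = 0.693147 / 40.1 = 0.01729 h⁻¹
Fraction remaining after one interval: r = e^(−kτ) = e^(−0.01729 × 27.6) = 0.6205
Before dose 4, 3 doses have been given (aged 1τ, 2τ, 3τ).
C_trough = C₀ × (r + r² + … + r^3) = C₀ × r(1−r^3)/(1−r)
        = 6.930 × 0.6205 × (1 − 0.2389) / (1 − 0.6205) = 8.624 mg/L

8.6 mg/L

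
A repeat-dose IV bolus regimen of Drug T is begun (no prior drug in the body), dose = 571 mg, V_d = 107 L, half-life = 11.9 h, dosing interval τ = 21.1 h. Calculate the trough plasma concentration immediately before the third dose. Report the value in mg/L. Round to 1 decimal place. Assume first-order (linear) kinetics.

2.0 mg/L

C₀ per dose = Dose / Vd = 571 / 107 = 5.336 mg/L
k = ln2 / t½ = 0.693147 / 11.9 = 0.05825 h⁻¹
Fraction remaining after one interval: r = e^(−kτ) = e^(−0.05825 × 21.1) = 0.2926
Before dose 3, 2 doses have been given (aged 1τ, 2τ).
C_trough = C₀ × (r + r²) = 5.336 × (0.2926 + 0.08561) = 2.018 mg/L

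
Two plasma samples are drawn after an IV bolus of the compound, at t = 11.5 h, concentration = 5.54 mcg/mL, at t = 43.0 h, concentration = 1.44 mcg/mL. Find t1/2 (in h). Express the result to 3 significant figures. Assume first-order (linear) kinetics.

16.2 h

k = ln(C₁/C₂) / (t₂ − t₁) = ln(5.54/1.44) / (43.0 − 11.5)
  = 1.347 / 31.50 = 0.04276 h⁻¹
t½ = ln2 / k = 0.693147 / 0.04276 = 16.21 h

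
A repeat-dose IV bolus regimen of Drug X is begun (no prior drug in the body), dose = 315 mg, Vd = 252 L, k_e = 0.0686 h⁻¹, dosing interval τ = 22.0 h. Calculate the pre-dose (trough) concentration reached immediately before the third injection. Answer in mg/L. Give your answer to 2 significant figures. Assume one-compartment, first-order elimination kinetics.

0.34 mg/L

C₀ per dose = Dose / Vd = 315 / 252 = 1.250 mg/L
Fraction remaining after one interval: r = e^(−kτ) = e^(−0.06860 × 22.0) = 0.2211
Before dose 3, 2 doses have been given (aged 1τ, 2τ).
C_trough = C₀ × (r + r²) = 1.250 × (0.2211 + 0.04889) = 0.3375 mg/L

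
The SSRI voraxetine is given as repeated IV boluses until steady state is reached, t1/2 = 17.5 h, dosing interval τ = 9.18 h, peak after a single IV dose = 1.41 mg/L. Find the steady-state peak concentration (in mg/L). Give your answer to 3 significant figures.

4.63 mg/L

k = ln2 / t½ = 0.693147 / 17.5 = 0.03961 h⁻¹
e^(−kτ) = e^(−0.03961 × 9.18) = 0.6952
Accumulation ratio R = 1 / (1 − e^(−kτ)) = 1 / (1 − 0.6952) = 3.281
Steady-state peak = C₀ × R = 1.41 × 3.281 = 4.626 mg/L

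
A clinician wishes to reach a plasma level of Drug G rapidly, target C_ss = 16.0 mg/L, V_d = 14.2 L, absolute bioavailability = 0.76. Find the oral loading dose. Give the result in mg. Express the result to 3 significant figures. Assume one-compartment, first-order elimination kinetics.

LD = Css × Vd / F = 16.0 × 14.2 / 0.76 = 298.9 mg

299 mg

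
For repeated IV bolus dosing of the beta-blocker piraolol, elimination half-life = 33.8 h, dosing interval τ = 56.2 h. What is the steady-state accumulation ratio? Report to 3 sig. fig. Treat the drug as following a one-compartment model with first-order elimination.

1.46

k = ln2 / t½ = 0.693147 / 33.8 = 0.02051 h⁻¹
e^(−kτ) = e^(−0.02051 × 56.2) = 0.3158
Accumulation ratio R = 1 / (1 − e^(−kτ)) = 1 / (1 − 0.3158) = 1.462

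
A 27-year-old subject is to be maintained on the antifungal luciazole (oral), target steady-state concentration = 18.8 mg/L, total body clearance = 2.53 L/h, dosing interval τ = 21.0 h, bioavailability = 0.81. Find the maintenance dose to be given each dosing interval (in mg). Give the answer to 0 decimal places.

1233 mg

At steady state, F × (Dose/τ) = Css × CL.
Dose = Css × CL × τ / F = 18.8 × 2.530 × 21.0 / 0.81 = 1233 mg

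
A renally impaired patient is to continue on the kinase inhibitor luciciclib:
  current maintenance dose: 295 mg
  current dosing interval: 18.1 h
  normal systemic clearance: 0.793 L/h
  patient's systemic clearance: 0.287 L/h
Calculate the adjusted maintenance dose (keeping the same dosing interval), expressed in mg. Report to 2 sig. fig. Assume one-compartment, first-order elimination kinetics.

110 mg

To keep the same average steady-state level, dosing rate must scale with clearance.
CL ratio = 0.287 / 0.793 = 0.3619
New dose (same interval) = 295 × 0.3619 = 106.8 mg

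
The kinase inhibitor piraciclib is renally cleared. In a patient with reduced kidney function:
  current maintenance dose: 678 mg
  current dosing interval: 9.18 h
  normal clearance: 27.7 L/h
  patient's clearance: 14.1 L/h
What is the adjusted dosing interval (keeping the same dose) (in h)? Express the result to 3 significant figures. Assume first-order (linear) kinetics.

18.0 h

To keep the same average steady-state level, dosing rate must scale with clearance.
CL ratio = 14.1 / 27.7 = 0.5090
New interval (same dose) = 9.18 / 0.5090 = 18.04 h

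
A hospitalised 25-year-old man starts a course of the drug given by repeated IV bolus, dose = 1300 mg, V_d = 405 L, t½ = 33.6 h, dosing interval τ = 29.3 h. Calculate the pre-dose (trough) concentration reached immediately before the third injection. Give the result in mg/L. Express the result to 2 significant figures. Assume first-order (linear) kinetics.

C₀ per dose = Dose / Vd = 1300 / 405 = 3.210 mg/L
k = ln2 / t½ = 0.693147 / 33.6 = 0.02063 h⁻¹
Fraction remaining after one interval: r = e^(−kτ) = e^(−0.02063 × 29.3) = 0.5464
Before dose 3, 2 doses have been given (aged 1τ, 2τ).
C_trough = C₀ × (r + r²) = 3.210 × (0.5464 + 0.2986) = 2.712 mg/L

2.7 mg/L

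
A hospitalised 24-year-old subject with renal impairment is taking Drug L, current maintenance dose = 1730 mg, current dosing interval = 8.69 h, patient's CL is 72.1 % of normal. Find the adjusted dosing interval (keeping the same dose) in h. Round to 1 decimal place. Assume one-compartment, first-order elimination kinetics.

12.1 h

To keep the same average steady-state level, dosing rate must scale with clearance.
CL ratio = 72.1 / 100 = 0.7210
New interval (same dose) = 8.69 / 0.7210 = 12.05 h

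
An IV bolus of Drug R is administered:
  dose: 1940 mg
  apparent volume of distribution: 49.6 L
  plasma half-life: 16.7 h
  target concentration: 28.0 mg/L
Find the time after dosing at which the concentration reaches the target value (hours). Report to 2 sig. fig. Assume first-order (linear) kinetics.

8.1 h

C₀ = Dose / Vd = 1940 / 49.6 = 39.11 mg/L
k = ln2 / t½ = 0.693147 / 16.7 = 0.04151 h⁻¹
t = ln(C₀ / C) / k = ln(39.11 / 28.0) / 0.04151
  = ln(1.397) / 0.04151 = 0.3343 / 0.04151 = 8.053 h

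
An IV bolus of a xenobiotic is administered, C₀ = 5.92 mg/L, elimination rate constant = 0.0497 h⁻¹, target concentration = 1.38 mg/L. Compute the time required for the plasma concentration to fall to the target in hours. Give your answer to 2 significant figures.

t = ln(C₀ / C) / k = ln(5.920 / 1.38) / 0.04970
  = ln(4.290) / 0.04970 = 1.456 / 0.04970 = 29.30 h

29 h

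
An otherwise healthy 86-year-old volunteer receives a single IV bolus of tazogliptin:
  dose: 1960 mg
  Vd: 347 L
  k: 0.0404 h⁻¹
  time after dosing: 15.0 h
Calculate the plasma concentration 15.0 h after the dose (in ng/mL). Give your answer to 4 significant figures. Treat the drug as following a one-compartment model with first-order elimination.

3081 ng/mL

C₀ = Dose / Vd = 1960 / 347 = 5.648 mg/L
C = C₀ · e^(−k·t) = 5.648 × e^(−0.04040 × 15.0)
  = 5.648 × 0.5455 = 3.081 mg/L
Convert: 3.081 mg/L × 1000 = 3081 ng/mL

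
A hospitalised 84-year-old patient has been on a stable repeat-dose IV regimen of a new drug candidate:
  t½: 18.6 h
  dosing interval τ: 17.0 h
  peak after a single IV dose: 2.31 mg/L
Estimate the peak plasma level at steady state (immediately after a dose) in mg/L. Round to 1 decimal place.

4.9 mg/L

k = ln2 / t½ = 0.693147 / 18.6 = 0.03727 h⁻¹
e^(−kτ) = e^(−0.03727 × 17.0) = 0.5307
Accumulation ratio R = 1 / (1 − e^(−kτ)) = 1 / (1 − 0.5307) = 2.131
Steady-state peak = C₀ × R = 2.31 × 2.131 = 4.923 mg/L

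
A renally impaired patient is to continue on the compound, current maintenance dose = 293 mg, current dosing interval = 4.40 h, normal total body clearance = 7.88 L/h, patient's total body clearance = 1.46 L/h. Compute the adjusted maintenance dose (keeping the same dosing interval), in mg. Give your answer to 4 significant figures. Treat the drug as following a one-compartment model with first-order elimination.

To keep the same average steady-state level, dosing rate must scale with clearance.
CL ratio = 1.46 / 7.88 = 0.1853
New dose (same interval) = 293 × 0.1853 = 54.29 mg

54.29 mg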